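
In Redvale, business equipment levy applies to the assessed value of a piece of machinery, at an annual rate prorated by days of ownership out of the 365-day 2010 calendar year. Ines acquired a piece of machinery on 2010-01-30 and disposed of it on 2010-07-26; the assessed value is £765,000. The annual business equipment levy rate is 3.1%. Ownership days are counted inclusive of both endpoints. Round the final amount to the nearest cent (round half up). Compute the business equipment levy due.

Days held (2010-01-30 to 2010-07-26): 178 out of 365
Tax = £765,000 × 3.1% × 178/365 = £11,565.1233

£11,565.12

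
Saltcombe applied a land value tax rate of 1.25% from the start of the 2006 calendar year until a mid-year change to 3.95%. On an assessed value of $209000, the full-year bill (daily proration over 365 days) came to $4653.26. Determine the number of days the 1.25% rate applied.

233 days

Let d = days at the first rate; then 365 − d days at the second rate.
$209000 × [1.25%·d + 3.95%·(365−d)] / 365 = $4653.26
Solving gives d = 233, so the new rate took effect on 22 August 2006.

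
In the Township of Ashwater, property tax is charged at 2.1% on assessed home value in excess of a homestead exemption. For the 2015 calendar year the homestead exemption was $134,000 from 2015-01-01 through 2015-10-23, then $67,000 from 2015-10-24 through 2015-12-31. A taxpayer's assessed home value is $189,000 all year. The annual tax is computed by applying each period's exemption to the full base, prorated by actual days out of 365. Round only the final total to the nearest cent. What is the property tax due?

2015-01-01 to 2015-10-23: 296 days, exemption $134,000 → ($189,000 − $134,000) × 2.1% × 296/365 = $936.6575
2015-10-24 to 2015-12-31: 69 days, exemption $67,000 → ($189,000 − $67,000) × 2.1% × 69/365 = $484.3233
Total = $1,420.9808

$1,420.98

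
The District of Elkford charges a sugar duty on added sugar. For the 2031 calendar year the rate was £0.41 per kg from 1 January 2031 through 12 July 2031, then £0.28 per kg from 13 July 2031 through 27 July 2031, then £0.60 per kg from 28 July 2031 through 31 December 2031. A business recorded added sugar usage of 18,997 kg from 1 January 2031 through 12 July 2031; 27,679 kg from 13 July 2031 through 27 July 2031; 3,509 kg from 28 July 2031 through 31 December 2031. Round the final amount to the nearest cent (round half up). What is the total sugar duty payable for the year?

1 January – 12 July 2031: 18,997 kg at £0.41/kg → £7,788.77
13 July – 27 July 2031: 27,679 kg at £0.28/kg → £7,750.12
28 July – 31 December 2031: 3,509 kg at £0.60/kg → £2,105.40

£17,644.29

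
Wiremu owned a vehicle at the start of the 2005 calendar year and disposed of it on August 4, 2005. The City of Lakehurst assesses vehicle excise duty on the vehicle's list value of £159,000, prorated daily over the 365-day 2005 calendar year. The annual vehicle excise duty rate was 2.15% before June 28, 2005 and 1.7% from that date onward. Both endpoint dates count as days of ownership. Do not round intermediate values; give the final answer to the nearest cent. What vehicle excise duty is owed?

£1,948.51

January 1 – June 27, 2005: 178 days at 2.15% → £159,000 × 2.15% × 178/365 = £1,667.1041
June 28 – August 4, 2005: 38 days at 1.7% → £159,000 × 1.7% × 38/365 = £281.4082
Total = £1,948.5123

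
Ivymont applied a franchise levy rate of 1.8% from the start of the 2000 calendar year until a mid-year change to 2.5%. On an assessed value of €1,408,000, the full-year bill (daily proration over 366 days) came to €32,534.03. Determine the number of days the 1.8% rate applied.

99 days

Let d = days at the first rate; then 366 − d days at the second rate.
€1,408,000 × [1.8%·d + 2.5%·(366−d)] / 366 = €32,534.03
Solving gives d = 99, so the new rate took effect on 9 April 2000.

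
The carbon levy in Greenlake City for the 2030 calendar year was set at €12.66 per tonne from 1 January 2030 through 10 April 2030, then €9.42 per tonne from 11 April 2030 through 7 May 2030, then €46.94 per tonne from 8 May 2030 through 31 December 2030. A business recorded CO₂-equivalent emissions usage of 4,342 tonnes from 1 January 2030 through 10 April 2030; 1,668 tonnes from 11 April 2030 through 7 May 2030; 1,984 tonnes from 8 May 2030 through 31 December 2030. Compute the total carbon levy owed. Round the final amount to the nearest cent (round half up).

1 January – 10 April 2030: 4,342 tonnes at €12.66/tonne → €54,969.72
11 April – 7 May 2030: 1,668 tonnes at €9.42/tonne → €15,712.56
8 May – 31 December 2030: 1,984 tonnes at €46.94/tonne → €93,128.96

€163,811.24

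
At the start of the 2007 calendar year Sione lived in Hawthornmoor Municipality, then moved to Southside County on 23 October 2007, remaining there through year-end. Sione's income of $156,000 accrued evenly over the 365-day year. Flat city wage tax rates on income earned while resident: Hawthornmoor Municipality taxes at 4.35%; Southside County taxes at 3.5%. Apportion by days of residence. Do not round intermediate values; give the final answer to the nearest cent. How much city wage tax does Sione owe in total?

$6,531.70

Hawthornmoor Municipality, 1 January – 22 October 2007: 295 days → $156,000 × 4.35% × 295/365 = $5,484.5753
Southside County, 23 October – 31 December 2007: 70 days → $156,000 × 3.5% × 70/365 = $1,047.1233
Total = $6,531.6986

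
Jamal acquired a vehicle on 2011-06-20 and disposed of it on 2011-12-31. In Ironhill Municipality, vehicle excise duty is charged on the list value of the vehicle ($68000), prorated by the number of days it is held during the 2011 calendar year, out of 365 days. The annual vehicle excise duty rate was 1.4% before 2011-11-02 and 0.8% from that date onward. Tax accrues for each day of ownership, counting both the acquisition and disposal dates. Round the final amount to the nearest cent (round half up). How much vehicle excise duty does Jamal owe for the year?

$441.53

2011-06-20 to 2011-11-01: 135 days at 1.4% → $68000 × 1.4% × 135/365 = $352.1096
2011-11-02 to 2011-12-31: 60 days at 0.8% → $68000 × 0.8% × 60/365 = $89.4247
Total = $441.5342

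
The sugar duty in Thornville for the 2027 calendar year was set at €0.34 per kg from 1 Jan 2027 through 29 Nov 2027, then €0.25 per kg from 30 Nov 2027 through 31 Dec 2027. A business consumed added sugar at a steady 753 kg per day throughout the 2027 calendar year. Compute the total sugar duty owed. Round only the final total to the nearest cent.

€91,278.66

1 Jan – 29 Nov 2027: 333 days × 753 kg/day = 250,749 kg at €0.34/kg → €85,254.66
30 Nov – 31 Dec 2027: 32 days × 753 kg/day = 24,096 kg at €0.25/kg → €6,024.00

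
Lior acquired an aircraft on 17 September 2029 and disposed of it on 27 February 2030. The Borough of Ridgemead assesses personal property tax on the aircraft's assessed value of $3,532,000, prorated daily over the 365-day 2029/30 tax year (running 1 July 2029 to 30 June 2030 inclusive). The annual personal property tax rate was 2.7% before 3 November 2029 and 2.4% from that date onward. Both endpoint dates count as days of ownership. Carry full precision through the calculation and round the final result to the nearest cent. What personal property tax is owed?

17 September – 2 November 2029: 47 days at 2.7% → $3,532,000 × 2.7% × 47/365 = $12,279.7479
3 November 2029 – 27 February 2030: 117 days at 2.4% → $3,532,000 × 2.4% × 117/365 = $27,172.2082
Total = $39,451.9562

$39,451.96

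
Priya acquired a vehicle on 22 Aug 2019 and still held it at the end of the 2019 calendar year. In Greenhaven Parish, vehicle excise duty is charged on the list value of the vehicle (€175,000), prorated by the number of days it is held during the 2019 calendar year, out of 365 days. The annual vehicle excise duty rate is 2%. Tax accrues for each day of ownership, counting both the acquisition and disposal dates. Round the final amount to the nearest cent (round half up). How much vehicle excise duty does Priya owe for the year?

Days held (22 Aug – 31 Dec 2019): 132 out of 365
Tax = €175,000 × 2% × 132/365 = €1,265.7534

€1,265.75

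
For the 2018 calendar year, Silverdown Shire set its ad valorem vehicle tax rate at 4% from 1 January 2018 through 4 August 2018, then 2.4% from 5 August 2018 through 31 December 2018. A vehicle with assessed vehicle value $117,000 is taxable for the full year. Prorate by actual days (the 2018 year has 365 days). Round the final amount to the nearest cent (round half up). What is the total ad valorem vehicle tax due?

1 January – 4 August 2018: 216 days at 4% → $117,000 × 4% × 216/365 = $2,769.5342
5 August – 31 December 2018: 149 days at 2.4% → $117,000 × 2.4% × 149/365 = $1,146.2795
Total = $3,915.8137

$3,915.81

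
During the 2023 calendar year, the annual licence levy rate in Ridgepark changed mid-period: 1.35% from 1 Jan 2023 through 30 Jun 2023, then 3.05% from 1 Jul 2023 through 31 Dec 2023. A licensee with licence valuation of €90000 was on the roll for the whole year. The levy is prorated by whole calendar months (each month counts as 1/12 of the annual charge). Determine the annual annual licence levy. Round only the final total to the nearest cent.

1 Jan – 30 Jun 2023: 6 months at 1.35% → €90000 × 1.35% × 6/12 = €607.5000
1 Jul – 31 Dec 2023: 6 months at 3.05% → €90000 × 3.05% × 6/12 = €1372.5000
Total = €1980.0000

€1980.00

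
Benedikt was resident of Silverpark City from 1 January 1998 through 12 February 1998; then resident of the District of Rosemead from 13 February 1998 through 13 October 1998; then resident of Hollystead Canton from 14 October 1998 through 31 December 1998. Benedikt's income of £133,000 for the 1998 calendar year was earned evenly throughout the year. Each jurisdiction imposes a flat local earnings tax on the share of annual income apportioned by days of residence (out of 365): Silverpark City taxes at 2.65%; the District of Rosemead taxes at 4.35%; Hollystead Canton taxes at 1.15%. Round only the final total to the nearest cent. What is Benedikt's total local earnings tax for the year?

Silverpark City, 1 January – 12 February 1998: 43 days → £133,000 × 2.65% × 43/365 = £415.2151
The District of Rosemead, 13 February – 13 October 1998: 243 days → £133,000 × 4.35% × 243/365 = £3,851.7164
Hollystead Canton, 14 October – 31 December 1998: 79 days → £133,000 × 1.15% × 79/365 = £331.0425
Total = £4,597.9740

£4,597.97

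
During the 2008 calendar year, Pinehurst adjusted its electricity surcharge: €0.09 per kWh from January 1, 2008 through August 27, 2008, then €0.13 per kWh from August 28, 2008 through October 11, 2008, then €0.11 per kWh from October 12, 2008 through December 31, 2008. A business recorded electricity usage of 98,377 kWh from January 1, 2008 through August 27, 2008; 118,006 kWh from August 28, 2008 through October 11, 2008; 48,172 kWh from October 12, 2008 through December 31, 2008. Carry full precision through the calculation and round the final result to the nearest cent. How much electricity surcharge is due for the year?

€29,493.63

January 1 – August 27, 2008: 98,377 kWh at €0.09/kWh → €8,853.93
August 28 – October 11, 2008: 118,006 kWh at €0.13/kWh → €15,340.78
October 12 – December 31, 2008: 48,172 kWh at €0.11/kWh → €5,298.92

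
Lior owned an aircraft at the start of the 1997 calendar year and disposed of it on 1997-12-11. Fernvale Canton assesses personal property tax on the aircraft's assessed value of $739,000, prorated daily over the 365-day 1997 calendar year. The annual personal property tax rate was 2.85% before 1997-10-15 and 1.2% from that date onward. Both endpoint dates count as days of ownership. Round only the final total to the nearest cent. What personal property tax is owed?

$17,969.85

1997-01-01 to 1997-10-14: 287 days at 2.85% → $739,000 × 2.85% × 287/365 = $16,560.6863
1997-10-15 to 1997-12-11: 58 days at 1.2% → $739,000 × 1.2% × 58/365 = $1,409.1616
Total = $17,969.8479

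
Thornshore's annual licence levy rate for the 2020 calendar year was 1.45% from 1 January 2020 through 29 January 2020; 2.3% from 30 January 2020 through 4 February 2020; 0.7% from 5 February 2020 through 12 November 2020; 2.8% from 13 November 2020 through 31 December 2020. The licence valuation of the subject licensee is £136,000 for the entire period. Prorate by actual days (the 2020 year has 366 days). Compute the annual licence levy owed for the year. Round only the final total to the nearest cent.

1 January – 29 January 2020: 29 days at 1.45% → £136,000 × 1.45% × 29/366 = £156.2514
30 January – 4 February 2020: 6 days at 2.3% → £136,000 × 2.3% × 6/366 = £51.2787
5 February – 12 November 2020: 282 days at 0.7% → £136,000 × 0.7% × 282/366 = £733.5082
13 November – 31 December 2020: 49 days at 2.8% → £136,000 × 2.8% × 49/366 = £509.8142
Total = £1,450.8525

£1,450.85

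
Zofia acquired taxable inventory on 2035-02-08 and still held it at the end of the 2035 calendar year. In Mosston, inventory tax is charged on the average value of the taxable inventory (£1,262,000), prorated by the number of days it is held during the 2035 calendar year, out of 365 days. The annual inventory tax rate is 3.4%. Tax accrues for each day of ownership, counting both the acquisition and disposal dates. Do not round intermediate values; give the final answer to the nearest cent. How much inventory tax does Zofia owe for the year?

£38,440.87

Days held (2035-02-08 to 2035-12-31): 327 out of 365
Tax = £1,262,000 × 3.4% × 327/365 = £38,440.8658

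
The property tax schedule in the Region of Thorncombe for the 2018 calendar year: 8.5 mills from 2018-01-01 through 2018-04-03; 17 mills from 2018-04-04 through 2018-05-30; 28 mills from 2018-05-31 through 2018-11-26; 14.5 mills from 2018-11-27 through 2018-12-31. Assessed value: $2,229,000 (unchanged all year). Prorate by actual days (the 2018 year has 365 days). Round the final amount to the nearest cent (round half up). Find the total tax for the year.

$44,622.75

2018-01-01 to 2018-04-03: 93 days at 8.5 mills → $2,229,000 × 0.85% × 93/365 = $4,827.4644
2018-04-04 to 2018-05-30: 57 days at 17 mills → $2,229,000 × 1.7% × 57/365 = $5,917.5370
2018-05-31 to 2018-11-26: 180 days at 28 mills → $2,229,000 × 2.8% × 180/365 = $30,778.5205
2018-11-27 to 2018-12-31: 35 days at 14.5 mills → $2,229,000 × 1.45% × 35/365 = $3,099.2260
Total = $44,622.7479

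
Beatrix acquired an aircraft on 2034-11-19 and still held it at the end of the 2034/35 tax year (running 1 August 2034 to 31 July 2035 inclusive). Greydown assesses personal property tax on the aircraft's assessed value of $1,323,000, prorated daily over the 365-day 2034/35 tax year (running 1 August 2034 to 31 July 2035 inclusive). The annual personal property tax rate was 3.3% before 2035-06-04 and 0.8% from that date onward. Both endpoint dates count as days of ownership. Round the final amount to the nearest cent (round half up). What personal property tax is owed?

$25,245.74

2034-11-19 to 2035-06-03: 197 days at 3.3% → $1,323,000 × 3.3% × 197/365 = $23,563.8986
2035-06-04 to 2035-07-31: 58 days at 0.8% → $1,323,000 × 0.8% × 58/365 = $1,681.8411
Total = $25,245.7397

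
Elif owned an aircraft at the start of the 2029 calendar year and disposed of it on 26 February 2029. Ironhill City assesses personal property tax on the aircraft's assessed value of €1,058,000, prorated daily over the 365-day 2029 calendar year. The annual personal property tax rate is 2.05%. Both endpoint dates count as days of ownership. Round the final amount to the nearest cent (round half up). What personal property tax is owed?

€3,387.05

Days held (1 January – 26 February 2029): 57 out of 365
Tax = €1,058,000 × 2.05% × 57/365 = €3,387.0493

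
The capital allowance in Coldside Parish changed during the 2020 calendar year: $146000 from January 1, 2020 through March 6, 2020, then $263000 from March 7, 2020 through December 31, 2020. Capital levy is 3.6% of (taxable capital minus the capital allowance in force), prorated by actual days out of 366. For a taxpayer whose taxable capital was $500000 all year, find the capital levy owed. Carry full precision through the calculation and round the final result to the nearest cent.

January 1 – March 6, 2020: 66 days, exemption $146000 → ($500000 − $146000) × 3.6% × 66/366 = $2298.0984
March 7 – December 31, 2020: 300 days, exemption $263000 → ($500000 − $263000) × 3.6% × 300/366 = $6993.4426
Total = $9291.5410

$9291.54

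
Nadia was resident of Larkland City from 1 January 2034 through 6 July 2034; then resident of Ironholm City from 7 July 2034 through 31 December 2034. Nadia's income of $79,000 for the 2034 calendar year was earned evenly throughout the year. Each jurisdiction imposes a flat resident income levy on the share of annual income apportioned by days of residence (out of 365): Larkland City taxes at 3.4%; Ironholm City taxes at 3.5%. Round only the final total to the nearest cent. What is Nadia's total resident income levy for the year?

$2,724.53

Larkland City, 1 January – 6 July 2034: 187 days → $79,000 × 3.4% × 187/365 = $1,376.1151
Ironholm City, 7 July – 31 December 2034: 178 days → $79,000 × 3.5% × 178/365 = $1,348.4110
Total = $2,724.5260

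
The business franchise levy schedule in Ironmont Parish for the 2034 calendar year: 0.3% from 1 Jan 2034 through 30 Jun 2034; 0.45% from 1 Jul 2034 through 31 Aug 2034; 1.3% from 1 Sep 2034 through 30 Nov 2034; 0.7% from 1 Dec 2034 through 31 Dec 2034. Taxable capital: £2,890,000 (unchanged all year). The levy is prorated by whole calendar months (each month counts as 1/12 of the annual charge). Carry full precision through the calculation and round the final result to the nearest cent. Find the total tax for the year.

£17,580.83

1 Jan – 30 Jun 2034: 6 months at 0.3% → £2,890,000 × 0.3% × 6/12 = £4,335.0000
1 Jul – 31 Aug 2034: 2 months at 0.45% → £2,890,000 × 0.45% × 2/12 = £2,167.5000
1 Sep – 30 Nov 2034: 3 months at 1.3% → £2,890,000 × 1.3% × 3/12 = £9,392.5000
1 Dec – 31 Dec 2034: 1 month at 0.7% → £2,890,000 × 0.7% × 1/12 = £1,685.8333
Total = £17,580.8333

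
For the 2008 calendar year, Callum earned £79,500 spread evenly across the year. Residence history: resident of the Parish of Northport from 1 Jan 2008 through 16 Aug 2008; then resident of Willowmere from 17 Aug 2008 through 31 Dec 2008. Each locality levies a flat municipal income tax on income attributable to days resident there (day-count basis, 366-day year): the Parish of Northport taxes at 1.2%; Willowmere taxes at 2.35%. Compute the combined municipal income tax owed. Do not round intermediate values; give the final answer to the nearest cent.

£1,296.22

The Parish of Northport, 1 Jan – 16 Aug 2008: 229 days → £79,500 × 1.2% × 229/366 = £596.9016
Willowmere, 17 Aug – 31 Dec 2008: 137 days → £79,500 × 2.35% × 137/366 = £699.3176
Total = £1,296.2193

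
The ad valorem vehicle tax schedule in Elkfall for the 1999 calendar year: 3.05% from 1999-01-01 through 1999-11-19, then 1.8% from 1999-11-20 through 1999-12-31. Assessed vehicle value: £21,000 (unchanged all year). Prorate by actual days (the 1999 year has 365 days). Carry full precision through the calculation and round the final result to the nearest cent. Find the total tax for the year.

£610.29

1999-01-01 to 1999-11-19: 323 days at 3.05% → £21,000 × 3.05% × 323/365 = £566.7986
1999-11-20 to 1999-12-31: 42 days at 1.8% → £21,000 × 1.8% × 42/365 = £43.4959
Total = £610.2945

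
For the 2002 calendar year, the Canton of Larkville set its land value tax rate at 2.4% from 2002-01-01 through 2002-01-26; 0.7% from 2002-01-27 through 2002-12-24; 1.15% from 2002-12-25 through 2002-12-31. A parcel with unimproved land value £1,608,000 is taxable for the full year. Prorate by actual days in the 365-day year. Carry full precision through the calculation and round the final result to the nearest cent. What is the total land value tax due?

2002-01-01 to 2002-01-26: 26 days at 2.4% → £1,608,000 × 2.4% × 26/365 = £2,749.0192
2002-01-27 to 2002-12-24: 332 days at 0.7% → £1,608,000 × 0.7% × 332/365 = £10,238.3342
2002-12-25 to 2002-12-31: 7 days at 1.15% → £1,608,000 × 1.15% × 7/365 = £354.6411
Total = £13,341.9945

£13,341.99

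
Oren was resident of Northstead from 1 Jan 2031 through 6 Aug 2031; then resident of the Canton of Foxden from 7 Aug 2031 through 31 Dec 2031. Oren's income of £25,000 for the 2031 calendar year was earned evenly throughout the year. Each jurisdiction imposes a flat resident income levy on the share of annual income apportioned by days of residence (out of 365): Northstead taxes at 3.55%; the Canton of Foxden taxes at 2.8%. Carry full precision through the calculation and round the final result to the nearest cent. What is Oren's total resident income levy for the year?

£811.99

Northstead, 1 Jan – 6 Aug 2031: 218 days → £25,000 × 3.55% × 218/365 = £530.0685
The Canton of Foxden, 7 Aug – 31 Dec 2031: 147 days → £25,000 × 2.8% × 147/365 = £281.9178
Total = £811.9863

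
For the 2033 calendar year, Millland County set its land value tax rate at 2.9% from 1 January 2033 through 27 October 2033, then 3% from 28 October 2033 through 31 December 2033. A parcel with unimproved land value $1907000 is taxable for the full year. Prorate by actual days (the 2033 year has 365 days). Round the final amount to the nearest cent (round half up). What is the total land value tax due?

1 January – 27 October 2033: 300 days at 2.9% → $1907000 × 2.9% × 300/365 = $45454.5205
28 October – 31 December 2033: 65 days at 3% → $1907000 × 3% × 65/365 = $10188.0822
Total = $55642.6027

$55642.60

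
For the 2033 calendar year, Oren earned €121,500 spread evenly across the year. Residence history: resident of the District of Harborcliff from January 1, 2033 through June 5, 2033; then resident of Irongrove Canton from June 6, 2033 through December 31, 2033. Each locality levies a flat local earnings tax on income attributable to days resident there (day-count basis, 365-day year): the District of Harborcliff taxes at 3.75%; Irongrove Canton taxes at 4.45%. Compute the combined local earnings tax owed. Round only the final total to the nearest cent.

The District of Harborcliff, January 1 – June 5, 2033: 156 days → €121,500 × 3.75% × 156/365 = €1,947.3288
Irongrove Canton, June 6 – December 31, 2033: 209 days → €121,500 × 4.45% × 209/365 = €3,095.9199
Total = €5,043.2486

€5,043.25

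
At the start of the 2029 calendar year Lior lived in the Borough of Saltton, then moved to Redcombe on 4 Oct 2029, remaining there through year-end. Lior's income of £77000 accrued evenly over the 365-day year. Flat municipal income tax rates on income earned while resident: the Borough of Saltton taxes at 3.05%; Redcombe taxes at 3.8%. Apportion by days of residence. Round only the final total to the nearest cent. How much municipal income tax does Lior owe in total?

£2489.32

The Borough of Saltton, 1 Jan – 3 Oct 2029: 276 days → £77000 × 3.05% × 276/365 = £1775.8521
Redcombe, 4 Oct – 31 Dec 2029: 89 days → £77000 × 3.8% × 89/365 = £713.4630
Total = £2489.3151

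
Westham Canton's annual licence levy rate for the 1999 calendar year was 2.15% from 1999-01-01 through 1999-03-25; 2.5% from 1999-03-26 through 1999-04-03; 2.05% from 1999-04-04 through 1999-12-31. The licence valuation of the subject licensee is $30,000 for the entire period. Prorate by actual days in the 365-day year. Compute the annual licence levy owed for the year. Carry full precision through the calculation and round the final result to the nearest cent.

$625.23

1999-01-01 to 1999-03-25: 84 days at 2.15% → $30,000 × 2.15% × 84/365 = $148.4384
1999-03-26 to 1999-04-03: 9 days at 2.5% → $30,000 × 2.5% × 9/365 = $18.4932
1999-04-04 to 1999-12-31: 272 days at 2.05% → $30,000 × 2.05% × 272/365 = $458.3014
Total = $625.2329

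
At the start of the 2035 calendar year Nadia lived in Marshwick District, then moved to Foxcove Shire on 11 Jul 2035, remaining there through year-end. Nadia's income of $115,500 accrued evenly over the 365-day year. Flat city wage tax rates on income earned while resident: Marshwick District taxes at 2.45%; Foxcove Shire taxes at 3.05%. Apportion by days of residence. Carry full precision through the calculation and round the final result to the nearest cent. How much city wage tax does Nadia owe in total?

Marshwick District, 1 Jan – 10 Jul 2035: 191 days → $115,500 × 2.45% × 191/365 = $1,480.7733
Foxcove Shire, 11 Jul – 31 Dec 2035: 174 days → $115,500 × 3.05% × 174/365 = $1,679.3384
Total = $3,160.1116

$3,160.11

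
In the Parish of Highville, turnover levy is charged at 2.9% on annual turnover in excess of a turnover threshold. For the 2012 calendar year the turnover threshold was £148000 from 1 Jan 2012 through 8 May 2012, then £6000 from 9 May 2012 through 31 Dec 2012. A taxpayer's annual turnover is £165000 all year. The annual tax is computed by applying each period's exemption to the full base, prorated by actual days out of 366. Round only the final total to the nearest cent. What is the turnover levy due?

1 Jan – 8 May 2012: 129 days, exemption £148000 → (£165000 − £148000) × 2.9% × 129/366 = £173.7623
9 May – 31 Dec 2012: 237 days, exemption £6000 → (£165000 − £6000) × 2.9% × 237/366 = £2985.8115
Total = £3159.5738

£3159.57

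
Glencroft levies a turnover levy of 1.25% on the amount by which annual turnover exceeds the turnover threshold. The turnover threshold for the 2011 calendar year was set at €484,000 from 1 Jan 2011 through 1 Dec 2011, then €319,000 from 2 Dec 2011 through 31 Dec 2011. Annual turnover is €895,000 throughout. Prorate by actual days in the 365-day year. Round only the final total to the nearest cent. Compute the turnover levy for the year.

€5,307.02

1 Jan – 1 Dec 2011: 335 days, exemption €484,000 → (€895,000 − €484,000) × 1.25% × 335/365 = €4,715.2397
2 Dec – 31 Dec 2011: 30 days, exemption €319,000 → (€895,000 − €319,000) × 1.25% × 30/365 = €591.7808
Total = €5,307.0205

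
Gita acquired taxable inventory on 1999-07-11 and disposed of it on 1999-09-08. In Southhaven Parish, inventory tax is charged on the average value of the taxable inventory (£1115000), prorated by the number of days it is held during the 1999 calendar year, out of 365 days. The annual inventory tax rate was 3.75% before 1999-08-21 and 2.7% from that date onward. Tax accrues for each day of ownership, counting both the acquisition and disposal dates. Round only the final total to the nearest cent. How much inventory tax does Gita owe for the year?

1999-07-11 to 1999-08-20: 41 days at 3.75% → £1115000 × 3.75% × 41/365 = £4696.7466
1999-08-21 to 1999-09-08: 19 days at 2.7% → £1115000 × 2.7% × 19/365 = £1567.1096
Total = £6263.8562

£6263.86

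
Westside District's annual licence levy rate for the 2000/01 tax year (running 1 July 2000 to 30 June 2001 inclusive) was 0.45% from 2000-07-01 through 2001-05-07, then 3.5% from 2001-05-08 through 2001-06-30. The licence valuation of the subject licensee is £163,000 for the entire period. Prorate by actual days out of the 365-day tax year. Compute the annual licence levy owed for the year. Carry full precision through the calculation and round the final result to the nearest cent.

£1,469.01

2000-07-01 to 2001-05-07: 311 days at 0.45% → £163,000 × 0.45% × 311/365 = £624.9822
2001-05-08 to 2001-06-30: 54 days at 3.5% → £163,000 × 3.5% × 54/365 = £844.0274
Total = £1,469.0096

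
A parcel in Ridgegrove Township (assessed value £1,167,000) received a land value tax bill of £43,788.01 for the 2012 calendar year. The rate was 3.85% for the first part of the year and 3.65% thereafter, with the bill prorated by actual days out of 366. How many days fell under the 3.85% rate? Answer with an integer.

187 days

Let d = days at the first rate; then 366 − d days at the second rate.
£1,167,000 × [3.85%·d + 3.65%·(366−d)] / 366 = £43,788.01
Solving gives d = 187, so the new rate took effect on July 6, 2012.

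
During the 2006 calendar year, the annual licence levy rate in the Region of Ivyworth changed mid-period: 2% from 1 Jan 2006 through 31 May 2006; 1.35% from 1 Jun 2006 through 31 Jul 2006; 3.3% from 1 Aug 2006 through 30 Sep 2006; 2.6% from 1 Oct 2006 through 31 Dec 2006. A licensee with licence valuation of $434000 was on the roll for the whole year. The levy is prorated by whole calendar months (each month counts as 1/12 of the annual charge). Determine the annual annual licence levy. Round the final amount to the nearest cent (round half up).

1 Jan – 31 May 2006: 5 months at 2% → $434000 × 2% × 5/12 = $3616.6667
1 Jun – 31 Jul 2006: 2 months at 1.35% → $434000 × 1.35% × 2/12 = $976.5000
1 Aug – 30 Sep 2006: 2 months at 3.3% → $434000 × 3.3% × 2/12 = $2387.0000
1 Oct – 31 Dec 2006: 3 months at 2.6% → $434000 × 2.6% × 3/12 = $2821.0000
Total = $9801.1667

$9801.17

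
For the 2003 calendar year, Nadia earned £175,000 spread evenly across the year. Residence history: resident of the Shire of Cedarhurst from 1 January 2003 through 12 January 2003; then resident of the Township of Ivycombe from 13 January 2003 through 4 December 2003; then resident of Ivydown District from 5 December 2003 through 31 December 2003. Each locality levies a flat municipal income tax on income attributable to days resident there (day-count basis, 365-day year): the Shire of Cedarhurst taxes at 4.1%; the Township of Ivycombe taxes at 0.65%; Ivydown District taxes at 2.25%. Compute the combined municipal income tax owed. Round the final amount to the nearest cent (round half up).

The Shire of Cedarhurst, 1 January – 12 January 2003: 12 days → £175,000 × 4.1% × 12/365 = £235.8904
The Township of Ivycombe, 13 January – 4 December 2003: 326 days → £175,000 × 0.65% × 326/365 = £1,015.9589
Ivydown District, 5 December – 31 December 2003: 27 days → £175,000 × 2.25% × 27/365 = £291.2671
Total = £1,543.1164

£1,543.12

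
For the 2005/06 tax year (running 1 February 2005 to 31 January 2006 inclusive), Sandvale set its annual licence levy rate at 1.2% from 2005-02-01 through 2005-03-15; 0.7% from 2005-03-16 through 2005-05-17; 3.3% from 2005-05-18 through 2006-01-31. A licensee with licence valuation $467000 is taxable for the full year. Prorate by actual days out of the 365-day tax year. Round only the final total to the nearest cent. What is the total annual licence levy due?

2005-02-01 to 2005-03-15: 43 days at 1.2% → $467000 × 1.2% × 43/365 = $660.1973
2005-03-16 to 2005-05-17: 63 days at 0.7% → $467000 × 0.7% × 63/365 = $564.2384
2005-05-18 to 2006-01-31: 259 days at 3.3% → $467000 × 3.3% × 259/365 = $10935.4767
Total = $12159.9123

$12159.91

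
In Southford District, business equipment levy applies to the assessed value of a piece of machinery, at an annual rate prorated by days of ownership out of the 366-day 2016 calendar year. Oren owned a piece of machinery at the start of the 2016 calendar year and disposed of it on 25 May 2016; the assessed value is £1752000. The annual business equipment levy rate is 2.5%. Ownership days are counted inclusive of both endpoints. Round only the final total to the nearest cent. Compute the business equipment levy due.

Days held (1 January – 25 May 2016): 146 out of 366
Tax = £1752000 × 2.5% × 146/366 = £17472.1311

£17472.13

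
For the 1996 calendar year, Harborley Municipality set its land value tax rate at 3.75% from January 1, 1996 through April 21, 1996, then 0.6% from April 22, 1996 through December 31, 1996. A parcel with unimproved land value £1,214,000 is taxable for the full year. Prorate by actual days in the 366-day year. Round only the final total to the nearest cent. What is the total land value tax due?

£18,986.16

January 1 – April 21, 1996: 112 days at 3.75% → £1,214,000 × 3.75% × 112/366 = £13,931.1475
April 22 – December 31, 1996: 254 days at 0.6% → £1,214,000 × 0.6% × 254/366 = £5,055.0164
Total = £18,986.1639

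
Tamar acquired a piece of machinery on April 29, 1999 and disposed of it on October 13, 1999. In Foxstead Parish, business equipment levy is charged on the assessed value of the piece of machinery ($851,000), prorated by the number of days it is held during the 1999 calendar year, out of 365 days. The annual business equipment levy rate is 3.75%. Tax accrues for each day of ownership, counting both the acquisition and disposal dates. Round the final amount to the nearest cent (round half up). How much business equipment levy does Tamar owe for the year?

$14,688.49

Days held (April 29 – October 13, 1999): 168 out of 365
Tax = $851,000 × 3.75% × 168/365 = $14,688.4932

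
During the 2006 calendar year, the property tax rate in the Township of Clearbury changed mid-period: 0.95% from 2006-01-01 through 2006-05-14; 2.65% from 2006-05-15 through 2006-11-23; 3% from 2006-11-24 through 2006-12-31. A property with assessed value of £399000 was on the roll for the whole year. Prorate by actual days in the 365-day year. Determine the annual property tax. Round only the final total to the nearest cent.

2006-01-01 to 2006-05-14: 134 days at 0.95% → £399000 × 0.95% × 134/365 = £1391.5808
2006-05-15 to 2006-11-23: 193 days at 2.65% → £399000 × 2.65% × 193/365 = £5590.9192
2006-11-24 to 2006-12-31: 38 days at 3% → £399000 × 3% × 38/365 = £1246.1918
Total = £8228.6918

£8228.69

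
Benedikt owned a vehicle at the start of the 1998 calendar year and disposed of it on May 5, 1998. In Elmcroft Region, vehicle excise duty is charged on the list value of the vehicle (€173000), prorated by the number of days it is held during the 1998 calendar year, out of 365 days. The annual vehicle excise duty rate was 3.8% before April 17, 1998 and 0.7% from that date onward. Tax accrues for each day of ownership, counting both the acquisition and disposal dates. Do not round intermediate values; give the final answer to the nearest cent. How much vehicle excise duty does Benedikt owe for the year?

January 1 – April 16, 1998: 106 days at 3.8% → €173000 × 3.8% × 106/365 = €1909.1616
April 17 – May 5, 1998: 19 days at 0.7% → €173000 × 0.7% × 19/365 = €63.0384
Total = €1972.2000

€1972.20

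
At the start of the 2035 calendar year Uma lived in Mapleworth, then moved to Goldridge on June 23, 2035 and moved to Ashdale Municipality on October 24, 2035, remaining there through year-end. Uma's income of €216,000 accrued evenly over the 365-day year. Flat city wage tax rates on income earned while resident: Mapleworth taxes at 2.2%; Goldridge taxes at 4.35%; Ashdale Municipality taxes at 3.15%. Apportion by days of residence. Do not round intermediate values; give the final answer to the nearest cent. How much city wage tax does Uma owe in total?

Mapleworth, January 1 – June 22, 2035: 173 days → €216,000 × 2.2% × 173/365 = €2,252.3178
Goldridge, June 23 – October 23, 2035: 123 days → €216,000 × 4.35% × 123/365 = €3,166.3233
Ashdale Municipality, October 24 – December 31, 2035: 69 days → €216,000 × 3.15% × 69/365 = €1,286.2356
Total = €6,704.8767

€6,704.88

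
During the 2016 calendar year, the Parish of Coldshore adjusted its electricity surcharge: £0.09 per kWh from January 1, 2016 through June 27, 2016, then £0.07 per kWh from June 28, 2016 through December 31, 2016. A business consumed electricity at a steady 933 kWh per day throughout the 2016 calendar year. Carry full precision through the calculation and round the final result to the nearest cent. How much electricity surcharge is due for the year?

January 1 – June 27, 2016: 179 days × 933 kWh/day = 167,007 kWh at £0.09/kWh → £15030.63
June 28 – December 31, 2016: 187 days × 933 kWh/day = 174,471 kWh at £0.07/kWh → £12212.97

£27243.60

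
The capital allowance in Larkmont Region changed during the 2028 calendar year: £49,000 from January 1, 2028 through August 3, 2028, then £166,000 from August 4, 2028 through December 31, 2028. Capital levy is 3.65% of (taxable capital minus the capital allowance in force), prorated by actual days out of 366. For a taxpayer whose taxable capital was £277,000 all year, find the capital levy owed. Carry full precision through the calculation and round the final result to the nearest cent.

£6,571.80

January 1 – August 3, 2028: 216 days, exemption £49,000 → (£277,000 − £49,000) × 3.65% × 216/366 = £4,911.3443
August 4 – December 31, 2028: 150 days, exemption £166,000 → (£277,000 − £166,000) × 3.65% × 150/366 = £1,660.4508
Total = £6,571.7951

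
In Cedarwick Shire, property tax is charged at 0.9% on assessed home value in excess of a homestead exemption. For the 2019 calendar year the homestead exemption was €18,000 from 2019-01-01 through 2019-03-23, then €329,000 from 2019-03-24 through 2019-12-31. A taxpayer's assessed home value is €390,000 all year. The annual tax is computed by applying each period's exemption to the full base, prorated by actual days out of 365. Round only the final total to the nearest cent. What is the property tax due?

2019-01-01 to 2019-03-23: 82 days, exemption €18,000 → (€390,000 − €18,000) × 0.9% × 82/365 = €752.1534
2019-03-24 to 2019-12-31: 283 days, exemption €329,000 → (€390,000 − €329,000) × 0.9% × 283/365 = €425.6630
Total = €1,177.8164

€1,177.82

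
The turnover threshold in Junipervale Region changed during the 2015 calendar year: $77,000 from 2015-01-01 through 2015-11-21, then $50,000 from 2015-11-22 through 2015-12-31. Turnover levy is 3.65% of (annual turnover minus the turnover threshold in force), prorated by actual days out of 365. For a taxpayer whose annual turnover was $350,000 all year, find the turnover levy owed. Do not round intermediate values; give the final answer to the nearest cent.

$10,072.50

2015-01-01 to 2015-11-21: 325 days, exemption $77,000 → ($350,000 − $77,000) × 3.65% × 325/365 = $8,872.5000
2015-11-22 to 2015-12-31: 40 days, exemption $50,000 → ($350,000 − $50,000) × 3.65% × 40/365 = $1,200.0000
Total = $10,072.5000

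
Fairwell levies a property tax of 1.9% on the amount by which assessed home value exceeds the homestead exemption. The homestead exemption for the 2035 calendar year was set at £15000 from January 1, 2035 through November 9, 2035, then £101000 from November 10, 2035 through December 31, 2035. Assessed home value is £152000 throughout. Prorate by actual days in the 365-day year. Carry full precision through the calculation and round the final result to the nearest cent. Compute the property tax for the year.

£2370.21

January 1 – November 9, 2035: 313 days, exemption £15000 → (£152000 − £15000) × 1.9% × 313/365 = £2232.1616
November 10 – December 31, 2035: 52 days, exemption £101000 → (£152000 − £101000) × 1.9% × 52/365 = £138.0493
Total = £2370.2110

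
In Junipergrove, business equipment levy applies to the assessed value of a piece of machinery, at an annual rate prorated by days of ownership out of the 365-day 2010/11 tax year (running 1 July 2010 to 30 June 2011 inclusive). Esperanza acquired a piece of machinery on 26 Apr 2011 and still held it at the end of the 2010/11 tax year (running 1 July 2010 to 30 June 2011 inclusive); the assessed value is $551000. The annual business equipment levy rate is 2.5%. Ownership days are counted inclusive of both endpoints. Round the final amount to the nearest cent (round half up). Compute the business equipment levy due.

$2490.82

Days held (26 Apr – 30 Jun 2011): 66 out of 365
Tax = $551000 × 2.5% × 66/365 = $2490.8219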